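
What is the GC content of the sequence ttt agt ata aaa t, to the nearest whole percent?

C=0, G=1, A=6, T=6
G+C = 1 + 0 = 1 out of 13 bases
%GC = 1/13 × 100 = 7.692% ≈ 8%

8%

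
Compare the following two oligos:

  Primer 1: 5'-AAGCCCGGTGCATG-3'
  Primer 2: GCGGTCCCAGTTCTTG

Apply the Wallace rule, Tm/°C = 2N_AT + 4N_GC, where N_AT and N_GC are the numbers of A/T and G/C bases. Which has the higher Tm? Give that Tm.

Primer 1: A+T=5, G+C=9 → Tm = 2(5)+4(9) = 46°C
Primer 2: A+T=6, G+C=10 → Tm = 2(6)+4(10) = 52°C
46°C vs 52°C → primer 2 is higher.

Primer 2, 52°C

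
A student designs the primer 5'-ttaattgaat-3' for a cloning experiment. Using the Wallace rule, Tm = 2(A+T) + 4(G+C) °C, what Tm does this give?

22°C

Base counts: G=1, A=4, C=0, T=5
So N_AT = 9 and N_GC = 1.
Tm = 2×9 + 4×1 = 22°C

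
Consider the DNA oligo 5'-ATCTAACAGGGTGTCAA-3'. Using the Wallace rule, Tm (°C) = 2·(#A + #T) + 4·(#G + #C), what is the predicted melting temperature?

Scanning the sequence gives C=3, A=6, G=4, T=4.
A+T = 10, G+C = 7
Tm = 4·7 + 2·10 = 28 + 20 = 48°C

48°C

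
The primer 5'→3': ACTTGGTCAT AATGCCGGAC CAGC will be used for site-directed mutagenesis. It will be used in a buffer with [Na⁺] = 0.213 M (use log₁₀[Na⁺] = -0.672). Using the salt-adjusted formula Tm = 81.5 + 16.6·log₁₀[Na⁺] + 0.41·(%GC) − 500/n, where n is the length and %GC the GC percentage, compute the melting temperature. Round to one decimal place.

Length n = 24. Scanning the sequence gives A=6, C=7, T=5, G=6.
G+C = 13, so %GC = 13/24 × 100 = 54.167%
Salt term: 16.6 × (-0.672) = -11.155
GC term: 0.41 × 54.167 = 22.208; length term: −500/24 = −20.833
Tm = 81.5 + (-11.155) + 22.208 − 20.833 = 71.72 → 71.7°C

71.7°C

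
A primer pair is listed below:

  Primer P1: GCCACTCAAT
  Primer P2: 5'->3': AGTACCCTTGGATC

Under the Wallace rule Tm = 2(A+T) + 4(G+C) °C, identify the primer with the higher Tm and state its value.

Primer P1: A+T=5, G+C=5 → Tm = 2(5)+4(5) = 30°C
Primer P2: A+T=7, G+C=7 → Tm = 2(7)+4(7) = 42°C
30°C vs 42°C → primer P2 is higher.

Primer P2, 42°C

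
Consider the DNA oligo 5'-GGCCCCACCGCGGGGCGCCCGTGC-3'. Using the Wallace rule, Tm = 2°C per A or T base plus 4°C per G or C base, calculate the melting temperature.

T=1, A=1, G=10, C=12
AT pairs contribute 2, GC pairs contribute 22.
Tm = 4·22 + 2·2 = 88 + 4 = 92°C

92°C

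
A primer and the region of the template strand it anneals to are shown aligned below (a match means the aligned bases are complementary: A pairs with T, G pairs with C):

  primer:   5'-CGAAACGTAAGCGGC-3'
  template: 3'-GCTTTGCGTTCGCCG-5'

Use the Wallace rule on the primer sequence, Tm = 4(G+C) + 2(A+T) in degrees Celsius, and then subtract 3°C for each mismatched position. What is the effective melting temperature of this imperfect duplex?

45°C

Primer base counts: A=5, T=1, G=5, C=4 → A+T=6, G+C=9
Perfect-match Tm = 2(6) + 4(9) = 12 + 36 = 48°C
Mismatches (positions where the bases are not complementary): 1 (at position 8)
Effective Tm = 48 − 1×3 = 48 − 3 = 45°C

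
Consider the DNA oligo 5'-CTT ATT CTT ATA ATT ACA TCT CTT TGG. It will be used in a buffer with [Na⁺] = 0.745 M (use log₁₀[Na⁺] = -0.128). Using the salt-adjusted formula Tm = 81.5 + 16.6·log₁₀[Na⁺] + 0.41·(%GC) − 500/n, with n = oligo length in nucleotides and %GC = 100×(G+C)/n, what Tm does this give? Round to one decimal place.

71.5°C

Length n = 27. Scanning the sequence gives C=5, T=14, A=6, G=2.
G+C = 7, so %GC = 7/27 × 100 = 25.926%
Salt term: 16.6 × (-0.128) = -2.125
GC term: 0.41 × 25.926 = 10.63; length term: −500/27 = −18.519
Tm = 81.5 + (-2.125) + 10.63 − 18.519 = 71.486 → 71.5°C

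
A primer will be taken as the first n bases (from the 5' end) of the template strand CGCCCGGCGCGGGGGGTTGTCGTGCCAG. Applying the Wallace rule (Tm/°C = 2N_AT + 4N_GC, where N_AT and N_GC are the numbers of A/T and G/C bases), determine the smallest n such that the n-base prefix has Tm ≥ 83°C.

First 22 bases: CGCCCGGCGCGGGGGGTTGTCG → Tm = 82°C (< 83°C)
First 23 bases: CGCCCGGCGCGGGGGGTTGTCGT → Tm = 84°C (≥ 83°C)
Each additional base adds 2°C (A/T) or 4°C (G/C), so Tm is non-decreasing in n; n = 23 is the first length to reach 83°C.

n = 23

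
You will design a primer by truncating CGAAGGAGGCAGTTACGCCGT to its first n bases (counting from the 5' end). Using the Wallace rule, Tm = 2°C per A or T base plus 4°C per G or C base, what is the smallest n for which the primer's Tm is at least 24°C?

n = 8

First 7 bases: CGAAGGA → Tm = 22°C (< 24°C)
First 8 bases: CGAAGGAG → Tm = 26°C (≥ 24°C)
Since every base adds ≥2°C, Tm only increases with n, so the threshold is first crossed at n = 8.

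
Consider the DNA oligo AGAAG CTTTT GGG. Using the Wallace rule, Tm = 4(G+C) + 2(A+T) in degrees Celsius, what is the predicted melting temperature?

38°C

C=1, T=4, G=5, A=3
AT pairs contribute 7, GC pairs contribute 6.
Tm = 2×7 + 4×6 = 38°C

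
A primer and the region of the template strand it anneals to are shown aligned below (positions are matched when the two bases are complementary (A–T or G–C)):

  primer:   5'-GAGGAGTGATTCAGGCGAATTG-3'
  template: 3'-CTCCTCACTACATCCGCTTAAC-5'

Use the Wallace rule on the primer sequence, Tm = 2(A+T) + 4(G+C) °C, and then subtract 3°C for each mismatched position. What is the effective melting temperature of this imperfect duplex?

Primer base counts: A=6, T=5, G=9, C=2 → A+T=11, G+C=11
Perfect-match Tm = 2(11) + 4(11) = 22 + 44 = 66°C
Mismatches (positions where the bases are not complementary): 2 (at positions 11, 12)
Effective Tm = 66 − 2×3 = 66 − 6 = 60°C

60°C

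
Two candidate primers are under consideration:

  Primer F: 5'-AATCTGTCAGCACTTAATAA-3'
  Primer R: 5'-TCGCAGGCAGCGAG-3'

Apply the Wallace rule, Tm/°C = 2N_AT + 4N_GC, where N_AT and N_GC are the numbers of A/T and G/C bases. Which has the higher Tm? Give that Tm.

Primer F: A+T=14, G+C=6 → Tm = 2(14)+4(6) = 52°C
Primer R: A+T=4, G+C=10 → Tm = 2(4)+4(10) = 48°C
52°C vs 48°C → primer F is higher.

Primer F, 52°C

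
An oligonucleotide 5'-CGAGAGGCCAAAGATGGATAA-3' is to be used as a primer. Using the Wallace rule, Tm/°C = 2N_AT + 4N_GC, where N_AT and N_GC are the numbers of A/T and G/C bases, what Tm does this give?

62°C

Counting bases: C=3, T=2, G=7, A=9
So N_AT = 11 and N_GC = 10.
Tm = 4·10 + 2·11 = 40 + 22 = 62°C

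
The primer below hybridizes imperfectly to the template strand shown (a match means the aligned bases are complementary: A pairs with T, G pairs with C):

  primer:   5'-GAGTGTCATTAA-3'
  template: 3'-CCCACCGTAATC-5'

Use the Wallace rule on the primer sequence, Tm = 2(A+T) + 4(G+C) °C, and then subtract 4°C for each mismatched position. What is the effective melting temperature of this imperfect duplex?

20°C

Primer base counts: A=4, T=4, G=3, C=1 → A+T=8, G+C=4
Perfect-match Tm = 2(8) + 4(4) = 16 + 16 = 32°C
Mismatches (positions where the bases are not complementary): 3 (at positions 2, 6, 12)
Effective Tm = 32 − 3×4 = 32 − 12 = 20°C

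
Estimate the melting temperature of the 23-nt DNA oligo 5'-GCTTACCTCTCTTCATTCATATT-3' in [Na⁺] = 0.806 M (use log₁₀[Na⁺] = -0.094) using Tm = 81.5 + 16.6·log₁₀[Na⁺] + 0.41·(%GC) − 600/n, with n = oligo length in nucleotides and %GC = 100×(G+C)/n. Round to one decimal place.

Length n = 23. G=1, A=4, T=11, C=7
G+C = 8, so %GC = 8/23 × 100 = 34.783%
Salt term: 16.6 × (-0.094) = -1.56
GC term: 0.41 × 34.783 = 14.261; length term: −600/23 = −26.087
Tm = 81.5 + (-1.56) + 14.261 − 26.087 = 68.114 → 68.1°C

68.1°C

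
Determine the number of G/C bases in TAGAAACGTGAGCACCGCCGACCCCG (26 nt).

17

Scanning the sequence gives T=2, G=7, A=7, C=10.
G+C = 7 + 10 = 17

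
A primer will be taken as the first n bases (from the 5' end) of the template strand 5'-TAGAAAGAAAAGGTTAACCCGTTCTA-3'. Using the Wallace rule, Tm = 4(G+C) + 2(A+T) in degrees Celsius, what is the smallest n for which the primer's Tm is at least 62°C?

First 22 bases: TAGAAAGAAAAGGTTAACCCGT → Tm = 60°C (< 62°C)
First 23 bases: TAGAAAGAAAAGGTTAACCCGTT → Tm = 62°C (≥ 62°C)
Since every base adds ≥2°C, Tm only increases with n, so the threshold is first crossed at n = 23.

n = 23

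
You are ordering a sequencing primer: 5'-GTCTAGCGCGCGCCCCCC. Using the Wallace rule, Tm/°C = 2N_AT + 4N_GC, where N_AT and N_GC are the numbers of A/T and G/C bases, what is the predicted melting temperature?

66°C

Scanning the sequence gives A=1, G=5, C=10, T=2.
AT pairs contribute 3, GC pairs contribute 15.
Tm = 2×3 + 4×15 = 66°C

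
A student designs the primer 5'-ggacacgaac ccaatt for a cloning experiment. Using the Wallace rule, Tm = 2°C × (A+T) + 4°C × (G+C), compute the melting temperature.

48°C

Scanning the sequence gives G=3, T=2, C=5, A=6.
A+T = 8, G+C = 8
Tm = 2×8 + 4×8 = 48°C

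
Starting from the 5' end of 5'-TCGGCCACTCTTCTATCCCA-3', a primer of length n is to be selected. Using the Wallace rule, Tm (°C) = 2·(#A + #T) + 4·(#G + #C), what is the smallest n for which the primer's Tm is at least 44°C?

n = 14

First 13 bases: TCGGCCACTCTTC → Tm = 42°C (< 44°C)
First 14 bases: TCGGCCACTCTTCT → Tm = 44°C (≥ 44°C)
Each additional base adds 2°C (A/T) or 4°C (G/C), so Tm is non-decreasing in n; n = 14 is the first length to reach 44°C.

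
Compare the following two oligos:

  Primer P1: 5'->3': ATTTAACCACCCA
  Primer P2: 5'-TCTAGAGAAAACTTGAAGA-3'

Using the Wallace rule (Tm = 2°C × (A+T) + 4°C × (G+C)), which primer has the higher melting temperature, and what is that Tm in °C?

Primer P1: A+T=8, G+C=5 → Tm = 2(8)+4(5) = 36°C
Primer P2: A+T=13, G+C=6 → Tm = 2(13)+4(6) = 50°C
36°C vs 50°C → primer P2 is higher.

Primer P2, 50°C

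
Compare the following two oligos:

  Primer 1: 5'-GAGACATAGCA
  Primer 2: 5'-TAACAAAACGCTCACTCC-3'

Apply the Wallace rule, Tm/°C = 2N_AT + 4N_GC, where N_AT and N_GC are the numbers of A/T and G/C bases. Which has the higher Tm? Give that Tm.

Primer 2, 52°C

Primer 1: A+T=6, G+C=5 → Tm = 2(6)+4(5) = 32°C
Primer 2: A+T=10, G+C=8 → Tm = 2(10)+4(8) = 52°C
32°C vs 52°C → primer 2 is higher.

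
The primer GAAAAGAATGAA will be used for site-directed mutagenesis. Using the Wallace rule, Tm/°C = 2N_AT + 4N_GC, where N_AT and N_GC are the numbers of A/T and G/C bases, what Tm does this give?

30°C

Scanning the sequence gives A=8, C=0, T=1, G=3.
So N_AT = 9 and N_GC = 3.
Tm = 2×9 + 4×3 = 30°C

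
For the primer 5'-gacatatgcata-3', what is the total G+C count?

Base counts: C=2, T=3, A=5, G=2
G+C = 2 + 2 = 4

4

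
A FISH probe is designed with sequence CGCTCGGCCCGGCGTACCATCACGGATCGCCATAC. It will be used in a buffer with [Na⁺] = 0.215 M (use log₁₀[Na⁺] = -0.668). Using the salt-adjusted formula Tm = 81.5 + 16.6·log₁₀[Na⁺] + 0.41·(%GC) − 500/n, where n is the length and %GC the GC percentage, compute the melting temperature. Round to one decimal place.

84.2°C

Length n = 35. Counting bases: C=15, A=6, G=9, T=5
G+C = 24, so %GC = 24/35 × 100 = 68.571%
Salt term: 16.6 × (-0.668) = -11.089
GC term: 0.41 × 68.571 = 28.114; length term: −500/35 = −14.286
Tm = 81.5 + (-11.089) + 28.114 − 14.286 = 84.239 → 84.2°C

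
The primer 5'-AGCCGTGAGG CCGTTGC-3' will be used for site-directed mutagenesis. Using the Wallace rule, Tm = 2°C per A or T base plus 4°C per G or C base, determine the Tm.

Scanning the sequence gives C=5, G=7, T=3, A=2.
So N_AT = 5 and N_GC = 12.
Tm = 2(5) + 4(12) = 10 + 48 = 58°C

58°C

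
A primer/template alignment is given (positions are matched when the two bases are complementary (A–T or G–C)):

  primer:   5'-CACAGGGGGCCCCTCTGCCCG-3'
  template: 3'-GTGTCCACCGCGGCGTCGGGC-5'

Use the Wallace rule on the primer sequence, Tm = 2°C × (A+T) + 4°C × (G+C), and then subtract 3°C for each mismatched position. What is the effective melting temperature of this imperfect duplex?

Primer base counts: A=2, T=2, G=7, C=10 → A+T=4, G+C=17
Perfect-match Tm = 2(4) + 4(17) = 8 + 68 = 76°C
Mismatches (positions where the bases are not complementary): 4 (at positions 7, 11, 14, 16)
Effective Tm = 76 − 4×3 = 76 − 12 = 64°C

64°C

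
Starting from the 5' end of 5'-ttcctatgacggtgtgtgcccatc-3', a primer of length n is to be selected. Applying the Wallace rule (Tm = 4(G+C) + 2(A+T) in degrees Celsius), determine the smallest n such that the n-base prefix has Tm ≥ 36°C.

n = 12

First 11 bases: TTCCTATGACG → Tm = 32°C (< 36°C)
First 12 bases: TTCCTATGACGG → Tm = 36°C (≥ 36°C)
Each additional base adds 2°C (A/T) or 4°C (G/C), so Tm is non-decreasing in n; n = 12 is the first length to reach 36°C.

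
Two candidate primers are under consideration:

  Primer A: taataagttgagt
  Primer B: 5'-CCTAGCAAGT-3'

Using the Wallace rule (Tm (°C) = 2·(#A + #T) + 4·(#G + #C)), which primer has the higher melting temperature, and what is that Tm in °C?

Primer A, 32°C

Primer A: A+T=10, G+C=3 → Tm = 2(10)+4(3) = 32°C
Primer B: A+T=5, G+C=5 → Tm = 2(5)+4(5) = 30°C
32°C vs 30°C → primer A is higher.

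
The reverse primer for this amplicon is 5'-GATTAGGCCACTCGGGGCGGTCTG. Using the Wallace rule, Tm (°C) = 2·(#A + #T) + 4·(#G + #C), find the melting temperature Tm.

80°C

Scanning the sequence gives G=10, A=3, T=5, C=6.
So N_AT = 8 and N_GC = 16.
Tm = 2×8 + 4×16 = 80°C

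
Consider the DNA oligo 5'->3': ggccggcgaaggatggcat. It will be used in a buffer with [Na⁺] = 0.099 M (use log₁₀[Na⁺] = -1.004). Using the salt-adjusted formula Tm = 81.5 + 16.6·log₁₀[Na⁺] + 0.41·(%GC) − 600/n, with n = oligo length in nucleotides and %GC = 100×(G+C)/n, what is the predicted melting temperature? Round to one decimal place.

61.3°C

Length n = 19. Scanning the sequence gives A=4, C=4, T=2, G=9.
G+C = 13, so %GC = 13/19 × 100 = 68.421%
Salt term: 16.6 × (-1.004) = -16.666
GC term: 0.41 × 68.421 = 28.053; length term: −600/19 = −31.579
Tm = 81.5 + (-16.666) + 28.053 − 31.579 = 61.308 → 61.3°C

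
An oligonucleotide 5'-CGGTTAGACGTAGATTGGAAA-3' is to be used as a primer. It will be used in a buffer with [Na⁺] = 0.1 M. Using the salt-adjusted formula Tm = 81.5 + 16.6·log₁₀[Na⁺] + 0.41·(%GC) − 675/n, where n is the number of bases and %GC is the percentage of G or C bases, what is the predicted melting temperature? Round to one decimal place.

50.3°C

Length n = 21. Counting bases: G=7, C=2, T=5, A=7
G+C = 9, so %GC = 9/21 × 100 = 42.857%
Salt term: 16.6 × (-1) = -16.6
GC term: 0.41 × 42.857 = 17.571; length term: −675/21 = −32.143
Tm = 81.5 + (-16.6) + 17.571 − 32.143 = 50.328 → 50.3°C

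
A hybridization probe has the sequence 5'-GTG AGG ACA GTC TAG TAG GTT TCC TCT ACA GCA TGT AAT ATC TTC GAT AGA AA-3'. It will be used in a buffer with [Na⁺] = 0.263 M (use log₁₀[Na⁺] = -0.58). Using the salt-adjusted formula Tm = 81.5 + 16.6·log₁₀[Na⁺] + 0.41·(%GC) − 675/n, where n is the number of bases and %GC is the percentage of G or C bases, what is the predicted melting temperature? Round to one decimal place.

Length n = 53. Counting bases: T=16, A=16, C=9, G=12
G+C = 21, so %GC = 21/53 × 100 = 39.623%
Salt term: 16.6 × (-0.58) = -9.628
GC term: 0.41 × 39.623 = 16.245; length term: −675/53 = −12.736
Tm = 81.5 + (-9.628) + 16.245 − 12.736 = 75.381 → 75.4°C

75.4°C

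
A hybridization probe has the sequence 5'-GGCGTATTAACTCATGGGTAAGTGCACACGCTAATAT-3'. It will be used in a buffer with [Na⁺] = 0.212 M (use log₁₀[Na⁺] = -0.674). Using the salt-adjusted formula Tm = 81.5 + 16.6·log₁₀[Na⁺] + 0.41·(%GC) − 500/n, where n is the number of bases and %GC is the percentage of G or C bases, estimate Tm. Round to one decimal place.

74.5°C

Length n = 37. Counting bases: T=10, G=9, A=11, C=7
G+C = 16, so %GC = 16/37 × 100 = 43.243%
Salt term: 16.6 × (-0.674) = -11.188
GC term: 0.41 × 43.243 = 17.73; length term: −500/37 = −13.514
Tm = 81.5 + (-11.188) + 17.73 − 13.514 = 74.528 → 74.5°C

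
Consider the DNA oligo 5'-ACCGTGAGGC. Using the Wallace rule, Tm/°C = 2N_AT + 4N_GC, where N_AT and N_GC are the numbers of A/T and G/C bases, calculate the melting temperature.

Scanning the sequence gives A=2, T=1, C=3, G=4.
A+T = 3, G+C = 7
Tm = 4·7 + 2·3 = 28 + 6 = 34°C

34°C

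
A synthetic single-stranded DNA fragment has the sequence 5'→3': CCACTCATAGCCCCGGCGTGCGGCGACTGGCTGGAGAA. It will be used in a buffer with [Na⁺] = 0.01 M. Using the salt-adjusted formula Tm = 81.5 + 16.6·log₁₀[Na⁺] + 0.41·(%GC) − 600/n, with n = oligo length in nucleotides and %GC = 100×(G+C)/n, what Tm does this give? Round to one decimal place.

Length n = 38. Scanning the sequence gives A=7, T=5, C=13, G=13.
G+C = 26, so %GC = 26/38 × 100 = 68.421%
Salt term: 16.6 × (-2) = -33.2
GC term: 0.41 × 68.421 = 28.053; length term: −600/38 = −15.789
Tm = 81.5 + (-33.2) + 28.053 − 15.789 = 60.564 → 60.6°C

60.6°C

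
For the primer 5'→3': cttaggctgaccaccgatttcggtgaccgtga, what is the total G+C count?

Base counts: C=9, T=8, A=6, G=9
Total G or C: 9 + 9 = 18

18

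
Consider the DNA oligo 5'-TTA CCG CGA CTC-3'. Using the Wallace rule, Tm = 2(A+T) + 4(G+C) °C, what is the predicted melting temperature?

Base counts: A=2, T=3, C=5, G=2
AT pairs contribute 5, GC pairs contribute 7.
Tm = 2×5 + 4×7 = 38°C

38°C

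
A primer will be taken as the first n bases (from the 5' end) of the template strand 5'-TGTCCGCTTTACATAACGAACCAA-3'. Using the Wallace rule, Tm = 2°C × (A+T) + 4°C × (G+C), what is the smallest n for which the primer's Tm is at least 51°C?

First 17 bases: TGTCCGCTTTACATAAC → Tm = 48°C (< 51°C)
First 18 bases: TGTCCGCTTTACATAACG → Tm = 52°C (≥ 51°C)
Since every base adds ≥2°C, Tm only increases with n, so the threshold is first crossed at n = 18.

n = 18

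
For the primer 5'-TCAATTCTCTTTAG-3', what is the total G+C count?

C=3, A=3, T=7, G=1
Total G or C: 1 + 3 = 4

4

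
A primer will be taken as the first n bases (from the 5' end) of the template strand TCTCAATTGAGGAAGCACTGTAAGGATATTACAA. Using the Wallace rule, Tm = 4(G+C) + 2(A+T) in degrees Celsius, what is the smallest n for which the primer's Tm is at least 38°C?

First 13 bases: TCTCAATTGAGGA → Tm = 36°C (< 38°C)
First 14 bases: TCTCAATTGAGGAA → Tm = 38°C (≥ 38°C)
Each additional base adds 2°C (A/T) or 4°C (G/C), so Tm is non-decreasing in n; n = 14 is the first length to reach 38°C.

n = 14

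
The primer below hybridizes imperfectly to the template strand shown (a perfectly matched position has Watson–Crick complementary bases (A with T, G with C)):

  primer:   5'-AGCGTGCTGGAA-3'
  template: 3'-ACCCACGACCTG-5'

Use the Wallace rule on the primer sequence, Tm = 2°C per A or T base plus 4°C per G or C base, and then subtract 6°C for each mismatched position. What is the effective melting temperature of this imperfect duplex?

20°C

Primer base counts: A=3, T=2, G=5, C=2 → A+T=5, G+C=7
Perfect-match Tm = 2(5) + 4(7) = 10 + 28 = 38°C
Mismatches (positions where the bases are not complementary): 3 (at positions 1, 3, 12)
Effective Tm = 38 − 3×6 = 38 − 18 = 20°C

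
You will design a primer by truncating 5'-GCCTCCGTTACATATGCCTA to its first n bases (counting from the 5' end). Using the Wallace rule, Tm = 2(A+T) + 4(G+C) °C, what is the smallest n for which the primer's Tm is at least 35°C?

n = 11

First 10 bases: GCCTCCGTTA → Tm = 32°C (< 35°C)
First 11 bases: GCCTCCGTTAC → Tm = 36°C (≥ 35°C)
Since every base adds ≥2°C, Tm only increases with n, so the threshold is first crossed at n = 11.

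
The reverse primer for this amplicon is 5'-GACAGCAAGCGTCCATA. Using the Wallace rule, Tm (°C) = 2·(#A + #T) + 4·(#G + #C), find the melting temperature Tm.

Base counts: G=4, C=5, T=2, A=6
A+T = 8, G+C = 9
Tm = 2(8) + 4(9) = 16 + 36 = 52°C

52°C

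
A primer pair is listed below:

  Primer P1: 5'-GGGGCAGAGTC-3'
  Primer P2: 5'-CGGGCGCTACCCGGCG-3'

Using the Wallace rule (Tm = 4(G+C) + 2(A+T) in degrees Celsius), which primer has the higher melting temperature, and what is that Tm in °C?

Primer P2, 60°C

Primer P1: A+T=3, G+C=8 → Tm = 2(3)+4(8) = 38°C
Primer P2: A+T=2, G+C=14 → Tm = 2(2)+4(14) = 60°C
38°C vs 60°C → primer P2 is higher.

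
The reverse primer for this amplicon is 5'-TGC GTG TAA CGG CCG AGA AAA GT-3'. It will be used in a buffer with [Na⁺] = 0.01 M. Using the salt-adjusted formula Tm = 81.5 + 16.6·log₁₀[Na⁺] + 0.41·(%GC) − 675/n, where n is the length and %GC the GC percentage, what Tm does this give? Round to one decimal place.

40.3°C

Length n = 23. Base counts: C=4, G=8, A=7, T=4
G+C = 12, so %GC = 12/23 × 100 = 52.174%
Salt term: 16.6 × (-2) = -33.2
GC term: 0.41 × 52.174 = 21.391; length term: −675/23 = −29.348
Tm = 81.5 + (-33.2) + 21.391 − 29.348 = 40.343 → 40.3°C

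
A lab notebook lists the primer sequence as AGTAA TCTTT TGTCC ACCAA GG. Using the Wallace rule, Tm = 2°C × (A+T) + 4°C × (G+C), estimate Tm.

Base counts: C=5, A=6, T=7, G=4
So N_AT = 13 and N_GC = 9.
Tm = 2×13 + 4×9 = 62°C

62°C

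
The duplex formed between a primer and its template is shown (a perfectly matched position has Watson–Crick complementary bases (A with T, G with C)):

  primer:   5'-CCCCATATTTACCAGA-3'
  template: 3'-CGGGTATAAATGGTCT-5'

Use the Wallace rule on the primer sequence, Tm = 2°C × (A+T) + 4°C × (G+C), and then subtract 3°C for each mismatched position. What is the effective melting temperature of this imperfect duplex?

Primer base counts: A=5, T=4, G=1, C=6 → A+T=9, G+C=7
Perfect-match Tm = 2(9) + 4(7) = 18 + 28 = 46°C
Mismatches (positions where the bases are not complementary): 1 (at position 1)
Effective Tm = 46 − 1×3 = 46 − 3 = 43°C

43°C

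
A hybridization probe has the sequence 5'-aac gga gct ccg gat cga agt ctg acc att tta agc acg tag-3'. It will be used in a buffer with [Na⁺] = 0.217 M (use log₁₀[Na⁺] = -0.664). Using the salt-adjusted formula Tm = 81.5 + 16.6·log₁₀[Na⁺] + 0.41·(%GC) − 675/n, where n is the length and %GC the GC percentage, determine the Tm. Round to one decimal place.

74.9°C

Length n = 42. Counting bases: C=10, T=9, G=11, A=12
G+C = 21, so %GC = 21/42 × 100 = 50%
Salt term: 16.6 × (-0.664) = -11.022
GC term: 0.41 × 50 = 20.5; length term: −675/42 = −16.071
Tm = 81.5 + (-11.022) + 20.5 − 16.071 = 74.907 → 74.9°C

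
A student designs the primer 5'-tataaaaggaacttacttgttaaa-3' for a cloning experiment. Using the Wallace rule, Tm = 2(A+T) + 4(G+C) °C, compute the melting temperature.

A=11, T=8, C=2, G=3
A+T = 19, G+C = 5
Tm = 4·5 + 2·19 = 20 + 38 = 58°C

58°C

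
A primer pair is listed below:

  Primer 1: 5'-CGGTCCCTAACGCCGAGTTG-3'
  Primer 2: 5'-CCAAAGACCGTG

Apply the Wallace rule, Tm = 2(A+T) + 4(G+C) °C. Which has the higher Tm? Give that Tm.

Primer 1: A+T=7, G+C=13 → Tm = 2(7)+4(13) = 66°C
Primer 2: A+T=5, G+C=7 → Tm = 2(5)+4(7) = 38°C
66°C vs 38°C → primer 1 is higher.

Primer 1, 66°C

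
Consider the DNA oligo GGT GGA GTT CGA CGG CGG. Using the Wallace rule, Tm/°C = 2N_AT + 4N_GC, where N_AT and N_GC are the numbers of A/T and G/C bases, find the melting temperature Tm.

Base counts: G=10, A=2, T=3, C=3
AT pairs contribute 5, GC pairs contribute 13.
Tm = 2(5) + 4(13) = 10 + 52 = 62°C

62°C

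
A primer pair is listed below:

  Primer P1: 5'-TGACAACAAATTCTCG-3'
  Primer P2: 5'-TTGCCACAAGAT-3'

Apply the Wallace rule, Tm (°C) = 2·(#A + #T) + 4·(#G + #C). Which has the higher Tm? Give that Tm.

Primer P1: A+T=10, G+C=6 → Tm = 2(10)+4(6) = 44°C
Primer P2: A+T=7, G+C=5 → Tm = 2(7)+4(5) = 34°C
44°C vs 34°C → primer P1 is higher.

Primer P1, 44°C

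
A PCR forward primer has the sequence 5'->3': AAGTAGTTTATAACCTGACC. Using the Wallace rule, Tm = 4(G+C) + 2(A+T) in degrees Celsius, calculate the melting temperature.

Scanning the sequence gives A=7, T=6, C=4, G=3.
So N_AT = 13 and N_GC = 7.
Tm = 4·7 + 2·13 = 28 + 26 = 54°C

54°C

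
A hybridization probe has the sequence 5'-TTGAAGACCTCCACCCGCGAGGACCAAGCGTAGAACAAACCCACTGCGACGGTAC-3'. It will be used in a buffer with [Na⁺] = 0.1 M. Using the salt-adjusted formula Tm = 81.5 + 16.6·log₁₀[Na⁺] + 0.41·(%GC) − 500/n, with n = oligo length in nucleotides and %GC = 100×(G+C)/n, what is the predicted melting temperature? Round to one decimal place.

79.7°C

Length n = 55. Base counts: C=19, T=6, G=13, A=17
G+C = 32, so %GC = 32/55 × 100 = 58.182%
Salt term: 16.6 × (-1) = -16.6
GC term: 0.41 × 58.182 = 23.855; length term: −500/55 = −9.091
Tm = 81.5 + (-16.6) + 23.855 − 9.091 = 79.664 → 79.7°C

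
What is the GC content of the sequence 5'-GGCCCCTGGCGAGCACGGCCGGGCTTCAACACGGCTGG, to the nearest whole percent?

Scanning the sequence gives G=15, C=14, T=4, A=5.
G+C = 15 + 14 = 29 out of 38 bases
%GC = 29/38 × 100 = 76.32% ≈ 76%

76%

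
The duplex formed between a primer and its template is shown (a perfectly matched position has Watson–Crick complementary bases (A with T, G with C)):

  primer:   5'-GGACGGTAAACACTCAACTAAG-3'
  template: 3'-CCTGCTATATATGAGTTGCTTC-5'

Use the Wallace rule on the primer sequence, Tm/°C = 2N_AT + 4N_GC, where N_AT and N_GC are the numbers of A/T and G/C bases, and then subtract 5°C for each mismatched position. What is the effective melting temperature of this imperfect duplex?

Primer base counts: A=9, T=3, G=5, C=5 → A+T=12, G+C=10
Perfect-match Tm = 2(12) + 4(10) = 24 + 40 = 64°C
Mismatches (positions where the bases are not complementary): 4 (at positions 6, 9, 11, 19)
Effective Tm = 64 − 4×5 = 64 − 20 = 44°C

44°C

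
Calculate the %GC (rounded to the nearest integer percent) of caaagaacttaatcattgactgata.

28%

Scanning the sequence gives C=4, A=11, G=3, T=7.
G+C = 3 + 4 = 7 out of 25 bases
%GC = 7/25 × 100 = 28% ≈ 28%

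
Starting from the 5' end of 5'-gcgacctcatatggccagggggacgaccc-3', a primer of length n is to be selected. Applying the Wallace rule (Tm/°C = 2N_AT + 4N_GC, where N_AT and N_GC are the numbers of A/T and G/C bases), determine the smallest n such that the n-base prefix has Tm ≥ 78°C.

First 23 bases: GCGACCTCATATGGCCAGGGGGA → Tm = 76°C (< 78°C)
First 24 bases: GCGACCTCATATGGCCAGGGGGAC → Tm = 80°C (≥ 78°C)
Since every base adds ≥2°C, Tm only increases with n, so the threshold is first crossed at n = 24.

n = 24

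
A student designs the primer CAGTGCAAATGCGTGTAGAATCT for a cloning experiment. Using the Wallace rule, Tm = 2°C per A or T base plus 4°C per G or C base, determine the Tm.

Scanning the sequence gives G=6, T=6, C=4, A=7.
A+T = 13, G+C = 10
Tm = 4·10 + 2·13 = 40 + 26 = 66°C

66°C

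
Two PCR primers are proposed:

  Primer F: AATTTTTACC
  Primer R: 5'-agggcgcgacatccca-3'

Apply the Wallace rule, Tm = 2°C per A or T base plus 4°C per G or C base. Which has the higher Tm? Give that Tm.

Primer R, 54°C

Primer F: A+T=8, G+C=2 → Tm = 2(8)+4(2) = 24°C
Primer R: A+T=5, G+C=11 → Tm = 2(5)+4(11) = 54°C
24°C vs 54°C → primer R is higher.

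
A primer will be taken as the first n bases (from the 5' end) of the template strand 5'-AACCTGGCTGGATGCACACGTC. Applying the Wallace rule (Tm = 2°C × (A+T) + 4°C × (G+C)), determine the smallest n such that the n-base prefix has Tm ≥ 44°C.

n = 14

First 13 bases: AACCTGGCTGGAT → Tm = 40°C (< 44°C)
First 14 bases: AACCTGGCTGGATG → Tm = 44°C (≥ 44°C)
Each additional base adds 2°C (A/T) or 4°C (G/C), so Tm is non-decreasing in n; n = 14 is the first length to reach 44°C.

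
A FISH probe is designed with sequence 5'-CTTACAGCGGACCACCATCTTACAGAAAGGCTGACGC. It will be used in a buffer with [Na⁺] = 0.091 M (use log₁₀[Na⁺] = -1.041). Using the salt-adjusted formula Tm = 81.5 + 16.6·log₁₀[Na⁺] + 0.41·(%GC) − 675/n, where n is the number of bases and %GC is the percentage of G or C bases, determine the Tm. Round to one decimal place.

68.1°C

Length n = 37. Counting bases: C=12, G=8, T=6, A=11
G+C = 20, so %GC = 20/37 × 100 = 54.054%
Salt term: 16.6 × (-1.041) = -17.281
GC term: 0.41 × 54.054 = 22.162; length term: −675/37 = −18.243
Tm = 81.5 + (-17.281) + 22.162 − 18.243 = 68.138 → 68.1°C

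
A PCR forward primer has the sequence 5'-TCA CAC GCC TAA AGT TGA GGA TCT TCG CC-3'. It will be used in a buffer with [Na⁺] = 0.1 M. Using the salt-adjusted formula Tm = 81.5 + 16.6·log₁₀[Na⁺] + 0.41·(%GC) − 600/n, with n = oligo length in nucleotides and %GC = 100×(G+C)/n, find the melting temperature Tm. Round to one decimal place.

65.4°C

Length n = 29. Base counts: C=9, G=6, T=7, A=7
G+C = 15, so %GC = 15/29 × 100 = 51.724%
Salt term: 16.6 × (-1) = -16.6
GC term: 0.41 × 51.724 = 21.207; length term: −600/29 = −20.69
Tm = 81.5 + (-16.6) + 21.207 − 20.69 = 65.417 → 65.4°C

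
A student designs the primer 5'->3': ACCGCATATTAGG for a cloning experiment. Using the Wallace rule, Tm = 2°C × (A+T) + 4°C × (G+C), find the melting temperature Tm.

T=3, G=3, C=3, A=4
AT pairs contribute 7, GC pairs contribute 6.
Tm = 2×7 + 4×6 = 38°C

38°C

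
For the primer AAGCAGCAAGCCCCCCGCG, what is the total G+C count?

14

Scanning the sequence gives C=9, T=0, G=5, A=5.
G+C = 5 + 9 = 14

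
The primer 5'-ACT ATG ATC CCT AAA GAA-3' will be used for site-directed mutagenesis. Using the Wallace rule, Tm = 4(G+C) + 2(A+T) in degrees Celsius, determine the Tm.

48°C

Scanning the sequence gives A=8, C=4, T=4, G=2.
A+T = 12, G+C = 6
Tm = 2×12 + 4×6 = 48°C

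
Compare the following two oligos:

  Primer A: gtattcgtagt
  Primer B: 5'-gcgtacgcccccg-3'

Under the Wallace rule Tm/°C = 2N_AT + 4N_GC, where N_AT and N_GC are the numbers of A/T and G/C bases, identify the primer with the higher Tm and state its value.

Primer B, 48°C

Primer A: A+T=7, G+C=4 → Tm = 2(7)+4(4) = 30°C
Primer B: A+T=2, G+C=11 → Tm = 2(2)+4(11) = 48°C
30°C vs 48°C → primer B is higher.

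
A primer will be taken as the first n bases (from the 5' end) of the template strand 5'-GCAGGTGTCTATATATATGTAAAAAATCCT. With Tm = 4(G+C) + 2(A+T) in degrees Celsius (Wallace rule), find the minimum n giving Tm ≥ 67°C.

n = 27

First 26 bases: GCAGGTGTCTATATATATGTAAAAAA → Tm = 66°C (< 67°C)
First 27 bases: GCAGGTGTCTATATATATGTAAAAAAT → Tm = 68°C (≥ 67°C)
Each additional base adds 2°C (A/T) or 4°C (G/C), so Tm is non-decreasing in n; n = 27 is the first length to reach 67°C.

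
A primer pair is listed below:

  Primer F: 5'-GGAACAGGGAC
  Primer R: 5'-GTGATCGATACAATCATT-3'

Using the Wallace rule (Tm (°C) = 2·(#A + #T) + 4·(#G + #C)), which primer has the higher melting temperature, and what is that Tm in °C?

Primer F: A+T=4, G+C=7 → Tm = 2(4)+4(7) = 36°C
Primer R: A+T=12, G+C=6 → Tm = 2(12)+4(6) = 48°C
36°C vs 48°C → primer R is higher.

Primer R, 48°C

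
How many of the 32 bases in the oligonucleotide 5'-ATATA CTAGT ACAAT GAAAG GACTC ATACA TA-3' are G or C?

9

C=5, T=8, G=4, A=15
G+C = 4 + 5 = 9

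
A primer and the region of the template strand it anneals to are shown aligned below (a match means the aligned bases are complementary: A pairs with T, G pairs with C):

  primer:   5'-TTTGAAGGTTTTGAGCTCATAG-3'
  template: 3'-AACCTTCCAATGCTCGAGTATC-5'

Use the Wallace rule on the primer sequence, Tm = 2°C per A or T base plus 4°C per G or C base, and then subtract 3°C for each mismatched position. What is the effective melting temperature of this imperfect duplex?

51°C

Primer base counts: A=5, T=9, G=6, C=2 → A+T=14, G+C=8
Perfect-match Tm = 2(14) + 4(8) = 28 + 32 = 60°C
Mismatches (positions where the bases are not complementary): 3 (at positions 3, 11, 12)
Effective Tm = 60 − 3×3 = 60 − 9 = 51°C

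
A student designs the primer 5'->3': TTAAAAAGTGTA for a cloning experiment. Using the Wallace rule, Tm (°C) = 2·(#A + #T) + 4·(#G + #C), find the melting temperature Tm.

28°C

Scanning the sequence gives G=2, C=0, T=4, A=6.
AT pairs contribute 10, GC pairs contribute 2.
Tm = 2(10) + 4(2) = 20 + 8 = 28°C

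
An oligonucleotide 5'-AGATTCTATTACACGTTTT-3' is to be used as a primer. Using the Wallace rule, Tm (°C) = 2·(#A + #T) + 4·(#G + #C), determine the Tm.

Scanning the sequence gives T=9, A=5, G=2, C=3.
A+T = 14, G+C = 5
Tm = 2(14) + 4(5) = 28 + 20 = 48°C

48°C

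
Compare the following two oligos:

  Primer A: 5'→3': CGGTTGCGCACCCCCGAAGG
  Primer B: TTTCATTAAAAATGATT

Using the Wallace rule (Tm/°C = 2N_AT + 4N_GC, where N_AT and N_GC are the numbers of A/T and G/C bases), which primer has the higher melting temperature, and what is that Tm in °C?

Primer A, 70°C

Primer A: A+T=5, G+C=15 → Tm = 2(5)+4(15) = 70°C
Primer B: A+T=15, G+C=2 → Tm = 2(15)+4(2) = 38°C
70°C vs 38°C → primer A is higher.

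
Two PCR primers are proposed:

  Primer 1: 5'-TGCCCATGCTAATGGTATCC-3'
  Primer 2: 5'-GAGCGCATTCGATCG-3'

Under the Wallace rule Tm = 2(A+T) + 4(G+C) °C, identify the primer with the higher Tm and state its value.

Primer 1, 60°C

Primer 1: A+T=10, G+C=10 → Tm = 2(10)+4(10) = 60°C
Primer 2: A+T=6, G+C=9 → Tm = 2(6)+4(9) = 48°C
60°C vs 48°C → primer 1 is higher.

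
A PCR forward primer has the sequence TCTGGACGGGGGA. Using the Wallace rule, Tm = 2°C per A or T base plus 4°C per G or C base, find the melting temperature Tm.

Counting bases: C=2, G=7, A=2, T=2
So N_AT = 4 and N_GC = 9.
Tm = 2×4 + 4×9 = 44°C

44°C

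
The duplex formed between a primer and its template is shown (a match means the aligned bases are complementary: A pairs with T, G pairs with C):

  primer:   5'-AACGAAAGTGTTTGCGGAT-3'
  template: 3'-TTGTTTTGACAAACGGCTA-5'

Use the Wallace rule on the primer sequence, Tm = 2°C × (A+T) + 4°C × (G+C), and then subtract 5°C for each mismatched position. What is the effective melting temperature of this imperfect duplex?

39°C

Primer base counts: A=6, T=5, G=6, C=2 → A+T=11, G+C=8
Perfect-match Tm = 2(11) + 4(8) = 22 + 32 = 54°C
Mismatches (positions where the bases are not complementary): 3 (at positions 4, 8, 16)
Effective Tm = 54 − 3×5 = 54 − 15 = 39°C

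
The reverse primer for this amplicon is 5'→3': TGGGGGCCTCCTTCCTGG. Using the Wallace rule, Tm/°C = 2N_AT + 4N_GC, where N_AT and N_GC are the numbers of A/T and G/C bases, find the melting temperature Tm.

C=6, A=0, T=5, G=7
A+T = 5, G+C = 13
Tm = 2(5) + 4(13) = 10 + 52 = 62°C

62°C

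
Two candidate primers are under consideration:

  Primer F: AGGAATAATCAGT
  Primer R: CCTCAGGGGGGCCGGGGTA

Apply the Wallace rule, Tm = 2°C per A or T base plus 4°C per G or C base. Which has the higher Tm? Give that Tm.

Primer F: A+T=9, G+C=4 → Tm = 2(9)+4(4) = 34°C
Primer R: A+T=4, G+C=15 → Tm = 2(4)+4(15) = 68°C
34°C vs 68°C → primer R is higher.

Primer R, 68°C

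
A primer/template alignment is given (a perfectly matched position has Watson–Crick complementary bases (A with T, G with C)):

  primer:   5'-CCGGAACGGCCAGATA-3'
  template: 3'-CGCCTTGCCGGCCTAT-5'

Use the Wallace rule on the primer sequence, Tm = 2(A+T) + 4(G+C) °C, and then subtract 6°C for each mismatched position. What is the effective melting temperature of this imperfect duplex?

40°C

Primer base counts: A=5, T=1, G=5, C=5 → A+T=6, G+C=10
Perfect-match Tm = 2(6) + 4(10) = 12 + 40 = 52°C
Mismatches (positions where the bases are not complementary): 2 (at positions 1, 12)
Effective Tm = 52 − 2×6 = 52 − 12 = 40°C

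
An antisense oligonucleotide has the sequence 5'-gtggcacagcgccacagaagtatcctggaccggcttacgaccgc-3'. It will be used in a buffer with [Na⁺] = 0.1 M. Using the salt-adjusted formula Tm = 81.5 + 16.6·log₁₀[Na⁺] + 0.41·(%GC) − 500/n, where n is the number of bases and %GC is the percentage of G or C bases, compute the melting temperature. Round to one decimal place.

79.6°C

Length n = 44. Scanning the sequence gives T=6, A=10, C=15, G=13.
G+C = 28, so %GC = 28/44 × 100 = 63.636%
Salt term: 16.6 × (-1) = -16.6
GC term: 0.41 × 63.636 = 26.091; length term: −500/44 = −11.364
Tm = 81.5 + (-16.6) + 26.091 − 11.364 = 79.627 → 79.6°C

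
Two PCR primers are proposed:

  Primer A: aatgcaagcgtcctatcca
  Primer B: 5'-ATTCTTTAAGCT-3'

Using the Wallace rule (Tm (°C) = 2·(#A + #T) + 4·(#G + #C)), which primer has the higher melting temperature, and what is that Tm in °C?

Primer A, 56°C

Primer A: A+T=10, G+C=9 → Tm = 2(10)+4(9) = 56°C
Primer B: A+T=9, G+C=3 → Tm = 2(9)+4(3) = 30°C
56°C vs 30°C → primer A is higher.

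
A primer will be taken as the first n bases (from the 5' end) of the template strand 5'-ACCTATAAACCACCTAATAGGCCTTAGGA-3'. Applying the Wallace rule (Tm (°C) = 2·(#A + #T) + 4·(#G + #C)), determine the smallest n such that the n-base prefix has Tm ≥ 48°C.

First 17 bases: ACCTATAAACCACCTAA → Tm = 46°C (< 48°C)
First 18 bases: ACCTATAAACCACCTAAT → Tm = 48°C (≥ 48°C)
Each additional base adds 2°C (A/T) or 4°C (G/C), so Tm is non-decreasing in n; n = 18 is the first length to reach 48°C.

n = 18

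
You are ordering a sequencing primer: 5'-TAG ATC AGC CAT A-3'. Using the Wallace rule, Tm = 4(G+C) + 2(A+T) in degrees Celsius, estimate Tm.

Counting bases: T=3, G=2, C=3, A=5
So N_AT = 8 and N_GC = 5.
Tm = 4·5 + 2·8 = 20 + 16 = 36°C

36°C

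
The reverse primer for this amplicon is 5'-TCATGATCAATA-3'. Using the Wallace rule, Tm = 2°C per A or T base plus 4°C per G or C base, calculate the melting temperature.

Base counts: C=2, T=4, G=1, A=5
AT pairs contribute 9, GC pairs contribute 3.
Tm = 2×9 + 4×3 = 30°C

30°C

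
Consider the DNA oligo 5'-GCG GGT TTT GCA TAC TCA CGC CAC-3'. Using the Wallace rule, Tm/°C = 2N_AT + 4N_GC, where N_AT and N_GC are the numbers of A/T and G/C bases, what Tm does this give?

76°C

G=6, T=6, C=8, A=4
So N_AT = 10 and N_GC = 14.
Tm = 4·14 + 2·10 = 56 + 20 = 76°C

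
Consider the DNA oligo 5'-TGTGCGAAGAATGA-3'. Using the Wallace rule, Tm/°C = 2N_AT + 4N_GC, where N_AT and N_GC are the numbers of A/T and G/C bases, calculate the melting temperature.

40°C

G=5, T=3, C=1, A=5
So N_AT = 8 and N_GC = 6.
Tm = 2(8) + 4(6) = 16 + 24 = 40°C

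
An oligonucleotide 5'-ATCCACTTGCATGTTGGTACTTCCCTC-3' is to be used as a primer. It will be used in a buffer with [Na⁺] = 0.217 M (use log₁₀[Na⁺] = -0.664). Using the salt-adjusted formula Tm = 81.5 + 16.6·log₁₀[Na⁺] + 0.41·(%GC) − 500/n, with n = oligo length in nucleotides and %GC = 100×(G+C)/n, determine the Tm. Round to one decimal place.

Length n = 27. Scanning the sequence gives T=10, C=9, A=4, G=4.
G+C = 13, so %GC = 13/27 × 100 = 48.148%
Salt term: 16.6 × (-0.664) = -11.022
GC term: 0.41 × 48.148 = 19.741; length term: −500/27 = −18.519
Tm = 81.5 + (-11.022) + 19.741 − 18.519 = 71.7 → 71.7°C

71.7°C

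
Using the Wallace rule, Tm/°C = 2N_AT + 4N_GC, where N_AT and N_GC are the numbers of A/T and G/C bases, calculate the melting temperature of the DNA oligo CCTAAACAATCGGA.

Base counts: T=2, G=2, A=6, C=4
So N_AT = 8 and N_GC = 6.
Tm = 2(8) + 4(6) = 16 + 24 = 40°C

40°C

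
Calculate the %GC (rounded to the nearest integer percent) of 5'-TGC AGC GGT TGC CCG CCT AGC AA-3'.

65%

T=4, G=7, C=8, A=4
G+C = 7 + 8 = 15 out of 23 bases
%GC = 15/23 × 100 = 65.22% ≈ 65%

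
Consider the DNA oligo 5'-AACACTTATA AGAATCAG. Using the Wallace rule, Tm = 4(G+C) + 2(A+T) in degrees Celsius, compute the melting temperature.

46°C

Base counts: A=9, G=2, T=4, C=3
So N_AT = 13 and N_GC = 5.
Tm = 2×13 + 4×5 = 46°C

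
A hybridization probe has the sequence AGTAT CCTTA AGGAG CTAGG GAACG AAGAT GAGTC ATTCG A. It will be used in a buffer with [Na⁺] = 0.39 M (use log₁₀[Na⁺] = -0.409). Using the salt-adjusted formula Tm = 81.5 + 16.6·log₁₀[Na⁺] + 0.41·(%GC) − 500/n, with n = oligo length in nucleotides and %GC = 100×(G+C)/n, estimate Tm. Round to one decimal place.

Length n = 41. Counting bases: G=12, T=9, A=14, C=6
G+C = 18, so %GC = 18/41 × 100 = 43.902%
Salt term: 16.6 × (-0.409) = -6.789
GC term: 0.41 × 43.902 = 18; length term: −500/41 = −12.195
Tm = 81.5 + (-6.789) + 18 − 12.195 = 80.516 → 80.5°C

80.5°C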